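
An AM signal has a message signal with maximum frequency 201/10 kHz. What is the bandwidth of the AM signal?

In AM (double-sideband), the bandwidth is twice the message frequency.
BW = 2 * f_m = 2 * 201/10 kHz = 201/5 kHz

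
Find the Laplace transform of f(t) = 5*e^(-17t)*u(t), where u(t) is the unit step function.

Standard Laplace transform pair:
e^(-at)*u(t) <-> 1/(s+a)
With a = 17: L{5*e^(-17t)*u(t)} = 5/(s+17), ROC: Re(s) > -17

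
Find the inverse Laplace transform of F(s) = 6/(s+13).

Standard pair: k/(s+a) <-> k*e^(-at)*u(t)
With k=6, a=13: f(t) = 6*e^(-13t)*u(t)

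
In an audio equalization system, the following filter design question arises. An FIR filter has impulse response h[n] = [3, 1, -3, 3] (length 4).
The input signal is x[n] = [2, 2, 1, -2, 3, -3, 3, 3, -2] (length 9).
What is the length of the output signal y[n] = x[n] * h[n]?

For linear convolution, the output length is:
len(y) = len(x) + len(h) - 1 = 9 + 4 - 1 = 12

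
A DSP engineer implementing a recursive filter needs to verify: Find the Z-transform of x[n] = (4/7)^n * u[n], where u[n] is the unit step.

The Z-transform of a^n * u[n] is z/(z-a) for |z| > |a|.
Here a = 4/7, so X(z) = z/(z - (4/7)) = 7z/(7z - 4)
ROC: |z| > 4/7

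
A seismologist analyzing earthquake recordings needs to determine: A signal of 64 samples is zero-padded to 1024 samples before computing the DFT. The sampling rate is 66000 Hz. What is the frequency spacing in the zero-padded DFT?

Original DFT: N = 64, resolution = f_s/N = 66000/64 = 4125/4 Hz
Zero-padded DFT: N = 1024, resolution = f_s/N = 66000/1024 = 4125/64 Hz
Zero-padding interpolates the spectrum (finer frequency grid)
but does NOT improve the true spectral resolution (ability to resolve close frequencies).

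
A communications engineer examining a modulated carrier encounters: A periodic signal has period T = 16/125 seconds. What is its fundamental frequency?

The fundamental frequency is the reciprocal of the period.
f = 1/T = 1/(16/125) = 125/16 Hz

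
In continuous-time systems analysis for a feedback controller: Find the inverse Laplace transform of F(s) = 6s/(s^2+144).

Standard pair: s/(s^2+w^2) <-> cos(wt)*u(t)
With k=6, w=12: f(t) = 6*cos(12t)*u(t)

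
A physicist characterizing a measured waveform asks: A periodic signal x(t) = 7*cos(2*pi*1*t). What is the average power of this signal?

Average power of A*cos(wt) is A^2/2.
P = 7^2 / 2 = 49/2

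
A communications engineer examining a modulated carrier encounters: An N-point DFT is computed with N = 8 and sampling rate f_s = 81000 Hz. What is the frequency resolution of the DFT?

DFT frequency resolution = f_s / N
= 81000 / 8 = 10125 Hz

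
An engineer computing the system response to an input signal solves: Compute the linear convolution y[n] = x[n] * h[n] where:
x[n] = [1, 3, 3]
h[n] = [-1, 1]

y[n] = sum_k x[k]*h[n-k]. Output length = len(x) + len(h) - 1 = 3 + 2 - 1 = 4.
y[0] = 1*-1 = -1
y[1] = 3*-1 + 1*1 = -2
y[2] = 3*-1 + 3*1 = 0
y[3] = 3*1 = 3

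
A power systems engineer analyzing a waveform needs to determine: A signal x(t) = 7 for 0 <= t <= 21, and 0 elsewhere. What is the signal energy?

Energy = integral of |x(t)|^2 dt over the signal duration
= 7^2 * 21 = 49 * 21 = 1029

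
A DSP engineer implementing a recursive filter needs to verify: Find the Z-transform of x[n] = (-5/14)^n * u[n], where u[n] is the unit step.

The Z-transform of a^n * u[n] is z/(z-a) for |z| > |a|.
Here a = -5/14, so X(z) = z/(z - (-5/14)) = 14z/(14z + 5)
ROC: |z| > 5/14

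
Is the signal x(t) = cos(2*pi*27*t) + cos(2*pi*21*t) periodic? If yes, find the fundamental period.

f1 = 27 Hz, f2 = 21 Hz
Period T1 = 1/27, T2 = 1/21
Ratio T1/T2 = 21/27, which is rational.
The signal is periodic with fundamental period T = 1/GCD(27,21) = 1/3 s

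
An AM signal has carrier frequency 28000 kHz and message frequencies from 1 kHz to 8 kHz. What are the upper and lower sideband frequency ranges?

Upper sideband (USB) = fc + [fm_low, fm_high] = 28000 + [1, 8] = [28001, 28008] kHz
Lower sideband (LSB) = fc - [fm_high, fm_low] = 28000 - [8, 1] = [27992, 27999] kHz
Total occupied spectrum: 27992 kHz to 28008 kHz (plus carrier at 28000 kHz)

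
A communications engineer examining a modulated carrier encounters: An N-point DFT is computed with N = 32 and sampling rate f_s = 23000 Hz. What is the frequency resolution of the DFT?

DFT frequency resolution = f_s / N
= 23000 / 32 = 2875/4 Hz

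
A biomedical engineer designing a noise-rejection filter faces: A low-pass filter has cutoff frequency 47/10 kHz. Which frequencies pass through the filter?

A low-pass filter passes all frequencies below the cutoff frequency 47/10 kHz and attenuates higher frequencies.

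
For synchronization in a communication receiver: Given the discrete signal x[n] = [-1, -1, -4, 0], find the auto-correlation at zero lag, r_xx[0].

The auto-correlation at zero lag r_xx[0] equals the signal energy.
r_xx[0] = sum of x[n]^2 = (-1)^2 + (-1)^2 + (-4)^2 + 0^2
= 1 + 1 + 16 + 0 = 18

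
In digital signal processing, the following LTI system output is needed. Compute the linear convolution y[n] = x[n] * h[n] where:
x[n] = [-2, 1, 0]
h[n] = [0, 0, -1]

y[n] = sum_k x[k]*h[n-k]. Output length = len(x) + len(h) - 1 = 3 + 3 - 1 = 5.
y[0] = -2*0 = 0
y[1] = 1*0 + -2*0 = 0
y[2] = 0*0 + 1*0 + -2*-1 = 2
y[3] = 0*0 + 1*-1 = -1
y[4] = 0*-1 = 0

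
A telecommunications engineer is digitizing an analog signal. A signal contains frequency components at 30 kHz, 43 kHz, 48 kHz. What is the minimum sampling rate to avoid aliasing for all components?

The highest frequency component is f_max = 48 kHz.
Nyquist rate = 2 * f_max = 2 * 48 kHz = 96 kHz.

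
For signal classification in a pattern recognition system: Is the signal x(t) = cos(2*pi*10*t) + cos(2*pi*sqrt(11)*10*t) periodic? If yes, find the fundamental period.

f1 = 10 Hz, f2 = 10*sqrt(11) Hz
Ratio f2/f1 = sqrt(11), which is irrational.
Since the frequency ratio is irrational, no common period exists.
The signal is not periodic.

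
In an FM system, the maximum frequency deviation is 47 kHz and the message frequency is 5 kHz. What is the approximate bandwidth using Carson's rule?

Carson's rule: BW = 2*(delta_f + f_m)
= 2*(47 + 5) kHz = 104 kHz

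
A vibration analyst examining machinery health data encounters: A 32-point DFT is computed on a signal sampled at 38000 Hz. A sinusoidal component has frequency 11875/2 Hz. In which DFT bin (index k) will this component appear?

DFT frequency resolution = f_s/N = 38000/32 = 2375/2 Hz
Bin index k = f_signal / resolution = 11875/2 / 2375/2 = 5
The signal frequency 11875/2 Hz falls in DFT bin k = 5.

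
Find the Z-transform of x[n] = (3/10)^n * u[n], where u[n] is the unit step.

The Z-transform of a^n * u[n] is z/(z-a) for |z| > |a|.
Here a = 3/10, so X(z) = z/(z - (3/10)) = 10z/(10z - 3)
ROC: |z| > 3/10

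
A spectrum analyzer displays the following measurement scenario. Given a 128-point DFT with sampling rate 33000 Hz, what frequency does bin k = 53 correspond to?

The frequency of DFT bin k is: f_k = k * f_s / N
f_53 = 53 * 33000 / 128 = 218625/16 Hz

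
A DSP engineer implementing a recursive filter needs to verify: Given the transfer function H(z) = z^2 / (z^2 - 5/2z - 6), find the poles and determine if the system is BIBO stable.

Poles are roots of the denominator: z^2 - 5/2z - 6 = 0.
Quadratic formula: z = [-(-5/2) +/- sqrt((-5/2)^2 - 4*(-6))] / 2
Discriminant = 25/4 + 24 = 121/4; sqrt = 11/2.
z = (5/2 +/- 11/2) / 2 => z = 4 or z = -3/2.
|p1| = 3/2, |p2| = 4.
For BIBO stability, all poles must lie inside the unit circle (|p| < 1).
System is UNSTABLE since at least one |p| >= 1.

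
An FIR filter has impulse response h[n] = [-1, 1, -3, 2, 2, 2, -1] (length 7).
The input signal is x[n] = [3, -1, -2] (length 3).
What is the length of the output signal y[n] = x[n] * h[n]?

For linear convolution, the output length is:
len(y) = len(x) + len(h) - 1 = 3 + 7 - 1 = 9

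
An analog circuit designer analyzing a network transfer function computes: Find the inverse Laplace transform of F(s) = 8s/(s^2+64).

Standard pair: s/(s^2+w^2) <-> cos(wt)*u(t)
With k=8, w=8: f(t) = 8*cos(8t)*u(t)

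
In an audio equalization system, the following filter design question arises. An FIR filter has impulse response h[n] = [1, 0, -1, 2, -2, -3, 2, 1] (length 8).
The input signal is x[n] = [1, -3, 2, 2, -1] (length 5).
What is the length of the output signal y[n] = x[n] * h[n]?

For linear convolution, the output length is:
len(y) = len(x) + len(h) - 1 = 5 + 8 - 1 = 12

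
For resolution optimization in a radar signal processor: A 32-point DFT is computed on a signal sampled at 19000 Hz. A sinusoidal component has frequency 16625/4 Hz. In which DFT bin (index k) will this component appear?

DFT frequency resolution = f_s/N = 19000/32 = 2375/4 Hz
Bin index k = f_signal / resolution = 16625/4 / 2375/4 = 7
The signal frequency 16625/4 Hz falls in DFT bin k = 7.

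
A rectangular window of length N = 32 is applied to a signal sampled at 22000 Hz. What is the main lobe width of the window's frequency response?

For a rectangular window of length N,
the main lobe width in frequency is 2*f_s/N.
= 2*22000/32 = 1375 Hz
This determines the minimum frequency separation for resolving two sinusoids.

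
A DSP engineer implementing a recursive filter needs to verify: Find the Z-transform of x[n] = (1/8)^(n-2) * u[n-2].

Time-shifting property: if X(z) = Z{x[n]}, then Z{x[n-d]} = z^(-d) * X(z)
X(z) = z/(z - 1/8) for x[n] = (1/8)^n * u[n]
Z{x[n-2]} = z^(-2) * z/(z - 1/8) = z^(-1)/(z - 1/8)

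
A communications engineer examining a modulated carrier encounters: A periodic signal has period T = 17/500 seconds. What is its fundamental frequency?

The fundamental frequency is the reciprocal of the period.
f = 1/T = 1/(17/500) = 500/17 Hz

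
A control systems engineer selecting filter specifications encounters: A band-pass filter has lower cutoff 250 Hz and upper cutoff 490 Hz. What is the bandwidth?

Bandwidth = f_high - f_low
= 490 Hz - 250 Hz = 240 Hz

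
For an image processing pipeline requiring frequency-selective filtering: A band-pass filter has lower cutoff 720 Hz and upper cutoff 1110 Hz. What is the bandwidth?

Bandwidth = f_high - f_low
= 1110 Hz - 720 Hz = 390 Hz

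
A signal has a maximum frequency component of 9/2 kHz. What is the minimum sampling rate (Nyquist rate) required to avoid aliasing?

By the Nyquist-Shannon sampling theorem,
the minimum sampling rate (Nyquist rate) must be at least 2 * f_max.
Nyquist rate = 2 * 9/2 kHz = 9 kHz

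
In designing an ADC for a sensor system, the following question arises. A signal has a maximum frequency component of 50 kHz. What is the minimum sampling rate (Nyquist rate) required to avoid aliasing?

By the Nyquist-Shannon sampling theorem,
the minimum sampling rate (Nyquist rate) must be at least 2 * f_max.
Nyquist rate = 2 * 50 kHz = 100 kHz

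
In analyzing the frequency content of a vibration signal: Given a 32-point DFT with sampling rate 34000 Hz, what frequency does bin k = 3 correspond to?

The frequency of DFT bin k is: f_k = k * f_s / N
f_3 = 3 * 34000 / 32 = 6375/2 Hz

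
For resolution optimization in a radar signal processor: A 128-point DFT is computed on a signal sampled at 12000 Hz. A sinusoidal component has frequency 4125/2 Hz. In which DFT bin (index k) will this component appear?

DFT frequency resolution = f_s/N = 12000/128 = 375/4 Hz
Bin index k = f_signal / resolution = 4125/2 / 375/4 = 22
The signal frequency 4125/2 Hz falls in DFT bin k = 22.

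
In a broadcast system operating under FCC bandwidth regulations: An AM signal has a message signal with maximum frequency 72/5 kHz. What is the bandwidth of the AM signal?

In AM (double-sideband), the bandwidth is twice the message frequency.
BW = 2 * f_m = 2 * 72/5 kHz = 144/5 kHz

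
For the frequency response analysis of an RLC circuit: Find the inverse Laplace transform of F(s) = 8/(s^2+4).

Standard pair: w/(s^2+w^2) <-> sin(wt)*u(t)
Recognize w^2 = 4, so w = 2; numerator 8 = 4*2.
f(t) = 4*sin(2t)*u(t)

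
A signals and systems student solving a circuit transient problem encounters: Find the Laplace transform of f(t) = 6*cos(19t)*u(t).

Standard pair: cos(wt)*u(t) <-> s/(s^2+w^2)
With w = 19: L{6*cos(19t)*u(t)} = 6s/(s^2+361)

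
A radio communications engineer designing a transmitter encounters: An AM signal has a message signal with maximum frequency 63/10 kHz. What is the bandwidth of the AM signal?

In AM (double-sideband), the bandwidth is twice the message frequency.
BW = 2 * f_m = 2 * 63/10 kHz = 63/5 kHz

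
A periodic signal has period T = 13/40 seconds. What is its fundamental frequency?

The fundamental frequency is the reciprocal of the period.
f = 1/T = 1/(13/40) = 40/13 Hz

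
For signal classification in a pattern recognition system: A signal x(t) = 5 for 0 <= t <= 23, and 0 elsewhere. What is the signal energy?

Energy = integral of |x(t)|^2 dt over the signal duration
= 5^2 * 23 = 25 * 23 = 575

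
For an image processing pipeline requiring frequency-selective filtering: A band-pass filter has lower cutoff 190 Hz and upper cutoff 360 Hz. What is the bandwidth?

Bandwidth = f_high - f_low
= 360 Hz - 190 Hz = 170 Hz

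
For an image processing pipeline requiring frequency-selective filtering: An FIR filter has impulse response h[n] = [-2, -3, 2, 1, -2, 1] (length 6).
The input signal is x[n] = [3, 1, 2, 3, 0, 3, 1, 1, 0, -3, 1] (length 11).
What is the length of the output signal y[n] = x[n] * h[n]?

For linear convolution, the output length is:
len(y) = len(x) + len(h) - 1 = 11 + 6 - 1 = 16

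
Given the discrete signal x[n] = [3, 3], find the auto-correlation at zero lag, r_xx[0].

The auto-correlation at zero lag r_xx[0] equals the signal energy.
r_xx[0] = sum of x[n]^2 = 3^2 + 3^2
= 9 + 9 = 18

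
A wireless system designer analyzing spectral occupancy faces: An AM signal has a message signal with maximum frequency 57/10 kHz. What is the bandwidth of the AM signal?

In AM (double-sideband), the bandwidth is twice the message frequency.
BW = 2 * f_m = 2 * 57/10 kHz = 57/5 kHz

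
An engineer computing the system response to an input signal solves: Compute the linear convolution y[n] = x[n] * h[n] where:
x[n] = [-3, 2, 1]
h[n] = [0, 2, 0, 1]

y[n] = sum_k x[k]*h[n-k]. Output length = len(x) + len(h) - 1 = 3 + 4 - 1 = 6.
y[0] = -3*0 = 0
y[1] = 2*0 + -3*2 = -6
y[2] = 1*0 + 2*2 + -3*0 = 4
y[3] = 1*2 + 2*0 + -3*1 = -1
y[4] = 1*0 + 2*1 = 2
y[5] = 1*1 = 1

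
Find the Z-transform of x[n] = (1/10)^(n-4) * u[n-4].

Time-shifting property: if X(z) = Z{x[n]}, then Z{x[n-d]} = z^(-d) * X(z)
X(z) = z/(z - 1/10) for x[n] = (1/10)^n * u[n]
Z{x[n-4]} = z^(-4) * z/(z - 1/10) = z^(-3)/(z - 1/10)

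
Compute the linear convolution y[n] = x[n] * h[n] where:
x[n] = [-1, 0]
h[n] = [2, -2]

y[n] = sum_k x[k]*h[n-k]. Output length = len(x) + len(h) - 1 = 2 + 2 - 1 = 3.
y[0] = -1*2 = -2
y[1] = 0*2 + -1*-2 = 2
y[2] = 0*-2 = 0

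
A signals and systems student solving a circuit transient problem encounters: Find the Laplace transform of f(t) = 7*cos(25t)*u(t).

Standard pair: cos(wt)*u(t) <-> s/(s^2+w^2)
With w = 25: L{7*cos(25t)*u(t)} = 7s/(s^2+625)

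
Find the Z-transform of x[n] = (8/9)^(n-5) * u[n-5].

Time-shifting property: if X(z) = Z{x[n]}, then Z{x[n-d]} = z^(-d) * X(z)
X(z) = z/(z - 8/9) for x[n] = (8/9)^n * u[n]
Z{x[n-5]} = z^(-5) * z/(z - 8/9) = z^(-4)/(z - 8/9)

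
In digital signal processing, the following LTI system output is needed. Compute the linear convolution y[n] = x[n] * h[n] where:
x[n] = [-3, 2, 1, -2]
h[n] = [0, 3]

y[n] = sum_k x[k]*h[n-k]. Output length = len(x) + len(h) - 1 = 4 + 2 - 1 = 5.
y[0] = -3*0 = 0
y[1] = 2*0 + -3*3 = -9
y[2] = 1*0 + 2*3 = 6
y[3] = -2*0 + 1*3 = 3
y[4] = -2*3 = -6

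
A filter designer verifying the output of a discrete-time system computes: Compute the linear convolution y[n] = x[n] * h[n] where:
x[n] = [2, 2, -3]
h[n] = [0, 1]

y[n] = sum_k x[k]*h[n-k]. Output length = len(x) + len(h) - 1 = 3 + 2 - 1 = 4.
y[0] = 2*0 = 0
y[1] = 2*0 + 2*1 = 2
y[2] = -3*0 + 2*1 = 2
y[3] = -3*1 = -3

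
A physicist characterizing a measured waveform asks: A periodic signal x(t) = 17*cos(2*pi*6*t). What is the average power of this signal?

Average power of A*cos(wt) is A^2/2.
P = 17^2 / 2 = 289/2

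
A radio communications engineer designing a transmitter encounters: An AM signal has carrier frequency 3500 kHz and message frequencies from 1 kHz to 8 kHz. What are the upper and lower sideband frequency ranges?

Upper sideband (USB) = fc + [fm_low, fm_high] = 3500 + [1, 8] = [3501, 3508] kHz
Lower sideband (LSB) = fc - [fm_high, fm_low] = 3500 - [8, 1] = [3492, 3499] kHz
Total occupied spectrum: 3492 kHz to 3508 kHz (plus carrier at 3500 kHz)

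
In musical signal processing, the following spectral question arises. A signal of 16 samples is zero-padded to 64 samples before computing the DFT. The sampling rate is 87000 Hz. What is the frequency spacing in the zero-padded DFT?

Original DFT: N = 16, resolution = f_s/N = 87000/16 = 10875/2 Hz
Zero-padded DFT: N = 64, resolution = f_s/N = 87000/64 = 10875/8 Hz
Zero-padding interpolates the spectrum (finer frequency grid)
but does NOT improve the true spectral resolution (ability to resolve close frequencies).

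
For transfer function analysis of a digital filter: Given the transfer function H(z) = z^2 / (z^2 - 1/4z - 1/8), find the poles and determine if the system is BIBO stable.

Poles are roots of the denominator: z^2 - 1/4z - 1/8 = 0.
Quadratic formula: z = [-(-1/4) +/- sqrt((-1/4)^2 - 4*(-1/8))] / 2
Discriminant = 1/16 + 1/2 = 9/16; sqrt = 3/4.
z = (1/4 +/- 3/4) / 2 => z = 1/2 or z = -1/4.
|p1| = 1/2, |p2| = 1/4.
For BIBO stability, all poles must lie inside the unit circle (|p| < 1).
System is STABLE since both |p| < 1.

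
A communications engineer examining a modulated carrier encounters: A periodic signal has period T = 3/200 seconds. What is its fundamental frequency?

The fundamental frequency is the reciprocal of the period.
f = 1/T = 1/(3/200) = 200/3 Hz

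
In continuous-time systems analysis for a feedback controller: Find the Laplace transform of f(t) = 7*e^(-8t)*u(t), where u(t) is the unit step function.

Standard Laplace transform pair:
e^(-at)*u(t) <-> 1/(s+a)
With a = 8: L{7*e^(-8t)*u(t)} = 7/(s+8), ROC: Re(s) > -8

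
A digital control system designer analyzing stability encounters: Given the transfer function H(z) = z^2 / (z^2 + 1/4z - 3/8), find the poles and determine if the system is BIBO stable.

Poles are roots of the denominator: z^2 + 1/4z - 3/8 = 0.
Quadratic formula: z = [-(1/4) +/- sqrt((1/4)^2 - 4*(-3/8))] / 2
Discriminant = 1/16 + 3/2 = 25/16; sqrt = 5/4.
z = (-1/4 +/- 5/4) / 2 => z = 1/2 or z = -3/4.
|p1| = 3/4, |p2| = 1/2.
For BIBO stability, all poles must lie inside the unit circle (|p| < 1).
System is STABLE since both |p| < 1.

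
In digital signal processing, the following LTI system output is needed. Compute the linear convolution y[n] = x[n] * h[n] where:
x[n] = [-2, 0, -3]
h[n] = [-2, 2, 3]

y[n] = sum_k x[k]*h[n-k]. Output length = len(x) + len(h) - 1 = 3 + 3 - 1 = 5.
y[0] = -2*-2 = 4
y[1] = 0*-2 + -2*2 = -4
y[2] = -3*-2 + 0*2 + -2*3 = 0
y[3] = -3*2 + 0*3 = -6
y[4] = -3*3 = -9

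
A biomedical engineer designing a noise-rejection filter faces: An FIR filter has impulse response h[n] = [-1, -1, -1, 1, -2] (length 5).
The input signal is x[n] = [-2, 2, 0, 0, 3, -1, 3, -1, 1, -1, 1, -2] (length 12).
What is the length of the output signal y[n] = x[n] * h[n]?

For linear convolution, the output length is:
len(y) = len(x) + len(h) - 1 = 12 + 5 - 1 = 16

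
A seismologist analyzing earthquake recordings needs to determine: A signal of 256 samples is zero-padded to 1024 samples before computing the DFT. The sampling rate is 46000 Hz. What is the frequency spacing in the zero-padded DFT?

Original DFT: N = 256, resolution = f_s/N = 46000/256 = 2875/16 Hz
Zero-padded DFT: N = 1024, resolution = f_s/N = 46000/1024 = 2875/64 Hz
Zero-padding interpolates the spectrum (finer frequency grid)
but does NOT improve the true spectral resolution (ability to resolve close frequencies).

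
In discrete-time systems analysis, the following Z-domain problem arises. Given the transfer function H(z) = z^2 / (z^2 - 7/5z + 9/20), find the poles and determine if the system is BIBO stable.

Poles are roots of the denominator: z^2 - 7/5z + 9/20 = 0.
Quadratic formula: z = [-(-7/5) +/- sqrt((-7/5)^2 - 4*(9/20))] / 2
Discriminant = 49/25 - 9/5 = 4/25; sqrt = 2/5.
z = (7/5 +/- 2/5) / 2 => z = 9/10 or z = 1/2.
|p1| = 9/10, |p2| = 1/2.
For BIBO stability, all poles must lie inside the unit circle (|p| < 1).
System is STABLE since both |p| < 1.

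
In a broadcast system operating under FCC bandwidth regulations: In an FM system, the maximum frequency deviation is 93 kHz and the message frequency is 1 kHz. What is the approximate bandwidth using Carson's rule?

Carson's rule: BW = 2*(delta_f + f_m)
= 2*(93 + 1) kHz = 188 kHz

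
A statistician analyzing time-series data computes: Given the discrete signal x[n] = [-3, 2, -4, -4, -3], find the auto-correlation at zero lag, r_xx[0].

The auto-correlation at zero lag r_xx[0] equals the signal energy.
r_xx[0] = sum of x[n]^2 = (-3)^2 + 2^2 + (-4)^2 + (-4)^2 + (-3)^2
= 9 + 4 + 16 + 16 + 9 = 54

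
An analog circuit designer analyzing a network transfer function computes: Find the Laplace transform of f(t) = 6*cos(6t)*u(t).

Standard pair: cos(wt)*u(t) <-> s/(s^2+w^2)
With w = 6: L{6*cos(6t)*u(t)} = 6s/(s^2+36)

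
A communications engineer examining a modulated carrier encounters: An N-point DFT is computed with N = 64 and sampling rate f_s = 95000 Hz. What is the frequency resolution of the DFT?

DFT frequency resolution = f_s / N
= 95000 / 64 = 11875/8 Hz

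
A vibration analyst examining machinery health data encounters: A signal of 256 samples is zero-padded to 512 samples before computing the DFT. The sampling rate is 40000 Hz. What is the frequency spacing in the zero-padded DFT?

Original DFT: N = 256, resolution = f_s/N = 40000/256 = 625/4 Hz
Zero-padded DFT: N = 512, resolution = f_s/N = 40000/512 = 625/8 Hz
Zero-padding interpolates the spectrum (finer frequency grid)
but does NOT improve the true spectral resolution (ability to resolve close frequencies).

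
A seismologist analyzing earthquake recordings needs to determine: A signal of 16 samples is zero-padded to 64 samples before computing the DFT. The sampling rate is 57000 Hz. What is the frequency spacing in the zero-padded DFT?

Original DFT: N = 16, resolution = f_s/N = 57000/16 = 7125/2 Hz
Zero-padded DFT: N = 64, resolution = f_s/N = 57000/64 = 7125/8 Hz
Zero-padding interpolates the spectrum (finer frequency grid)
but does NOT improve the true spectral resolution (ability to resolve close frequencies).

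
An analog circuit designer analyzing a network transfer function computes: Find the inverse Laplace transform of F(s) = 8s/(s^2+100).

Standard pair: s/(s^2+w^2) <-> cos(wt)*u(t)
With k=8, w=10: f(t) = 8*cos(10t)*u(t)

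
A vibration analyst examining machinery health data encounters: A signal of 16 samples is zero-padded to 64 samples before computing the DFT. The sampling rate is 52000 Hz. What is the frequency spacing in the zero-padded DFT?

Original DFT: N = 16, resolution = f_s/N = 52000/16 = 3250 Hz
Zero-padded DFT: N = 64, resolution = f_s/N = 52000/64 = 1625/2 Hz
Zero-padding interpolates the spectrum (finer frequency grid)
but does NOT improve the true spectral resolution (ability to resolve close frequencies).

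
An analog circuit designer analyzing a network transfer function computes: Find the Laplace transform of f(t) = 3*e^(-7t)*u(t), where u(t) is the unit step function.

Standard Laplace transform pair:
e^(-at)*u(t) <-> 1/(s+a)
With a = 7: L{3*e^(-7t)*u(t)} = 3/(s+7), ROC: Re(s) > -7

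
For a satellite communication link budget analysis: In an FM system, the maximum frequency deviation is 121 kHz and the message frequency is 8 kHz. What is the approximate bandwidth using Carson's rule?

Carson's rule: BW = 2*(delta_f + f_m)
= 2*(121 + 8) kHz = 258 kHz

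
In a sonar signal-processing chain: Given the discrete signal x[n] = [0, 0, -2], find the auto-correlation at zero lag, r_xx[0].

The auto-correlation at zero lag r_xx[0] equals the signal energy.
r_xx[0] = sum of x[n]^2 = 0^2 + 0^2 + (-2)^2
= 0 + 0 + 4 = 4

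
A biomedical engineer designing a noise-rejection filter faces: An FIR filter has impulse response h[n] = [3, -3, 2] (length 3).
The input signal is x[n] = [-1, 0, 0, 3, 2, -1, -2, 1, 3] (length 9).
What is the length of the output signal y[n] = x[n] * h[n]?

For linear convolution, the output length is:
len(y) = len(x) + len(h) - 1 = 9 + 3 - 1 = 11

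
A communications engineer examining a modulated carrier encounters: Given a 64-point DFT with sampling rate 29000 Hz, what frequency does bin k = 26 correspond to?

The frequency of DFT bin k is: f_k = k * f_s / N
f_26 = 26 * 29000 / 64 = 47125/4 Hz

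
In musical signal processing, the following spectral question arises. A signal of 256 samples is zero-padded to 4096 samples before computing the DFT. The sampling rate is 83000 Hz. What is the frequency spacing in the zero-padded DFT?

Original DFT: N = 256, resolution = f_s/N = 83000/256 = 10375/32 Hz
Zero-padded DFT: N = 4096, resolution = f_s/N = 83000/4096 = 10375/512 Hz
Zero-padding interpolates the spectrum (finer frequency grid)
but does NOT improve the true spectral resolution (ability to resolve close frequencies).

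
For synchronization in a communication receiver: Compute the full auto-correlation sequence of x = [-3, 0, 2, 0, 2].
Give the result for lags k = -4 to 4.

r_xx[k] = sum_m x[m]*x[m+k], indexed from 0, for k = -4 to 4:
  r_xx[-4] = x[4]*x[0] = -6
  r_xx[-3] = x[3]*x[0] + x[4]*x[1] = 0
  r_xx[-2] = x[2]*x[0] + x[3]*x[1] + x[4]*x[2] = -2
  r_xx[-1] = x[1]*x[0] + x[2]*x[1] + x[3]*x[2] + x[4]*x[3] = 0
  r_xx[0] = x[0]*x[0] + x[1]*x[1] + x[2]*x[2] + x[3]*x[3] + x[4]*x[4] = 17
  r_xx[1] = x[0]*x[1] + x[1]*x[2] + x[2]*x[3] + x[3]*x[4] = 0
  r_xx[2] = x[0]*x[2] + x[1]*x[3] + x[2]*x[4] = -2
  r_xx[3] = x[0]*x[3] + x[1]*x[4] = 0
  r_xx[4] = x[0]*x[4] = -6
r_xx = [-6, 0, -2, 0, 17, 0, -2, 0, -6]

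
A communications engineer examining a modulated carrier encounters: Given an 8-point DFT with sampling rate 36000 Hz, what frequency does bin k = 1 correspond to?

The frequency of DFT bin k is: f_k = k * f_s / N
f_1 = 1 * 36000 / 8 = 4500 Hz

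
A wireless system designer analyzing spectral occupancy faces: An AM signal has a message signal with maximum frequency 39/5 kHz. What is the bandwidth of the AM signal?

In AM (double-sideband), the bandwidth is twice the message frequency.
BW = 2 * f_m = 2 * 39/5 kHz = 78/5 kHz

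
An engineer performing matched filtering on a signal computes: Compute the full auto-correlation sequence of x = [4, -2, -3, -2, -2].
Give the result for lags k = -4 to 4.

r_xx[k] = sum_m x[m]*x[m+k], indexed from 0, for k = -4 to 4:
  r_xx[-4] = x[4]*x[0] = -8
  r_xx[-3] = x[3]*x[0] + x[4]*x[1] = -4
  r_xx[-2] = x[2]*x[0] + x[3]*x[1] + x[4]*x[2] = -2
  r_xx[-1] = x[1]*x[0] + x[2]*x[1] + x[3]*x[2] + x[4]*x[3] = 8
  r_xx[0] = x[0]*x[0] + x[1]*x[1] + x[2]*x[2] + x[3]*x[3] + x[4]*x[4] = 37
  r_xx[1] = x[0]*x[1] + x[1]*x[2] + x[2]*x[3] + x[3]*x[4] = 8
  r_xx[2] = x[0]*x[2] + x[1]*x[3] + x[2]*x[4] = -2
  r_xx[3] = x[0]*x[3] + x[1]*x[4] = -4
  r_xx[4] = x[0]*x[4] = -8
r_xx = [-8, -4, -2, 8, 37, 8, -2, -4, -8]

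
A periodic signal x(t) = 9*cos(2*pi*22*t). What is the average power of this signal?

Average power of A*cos(wt) is A^2/2.
P = 9^2 / 2 = 81/2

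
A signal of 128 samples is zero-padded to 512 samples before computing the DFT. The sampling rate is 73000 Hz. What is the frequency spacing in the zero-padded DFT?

Original DFT: N = 128, resolution = f_s/N = 73000/128 = 9125/16 Hz
Zero-padded DFT: N = 512, resolution = f_s/N = 73000/512 = 9125/64 Hz
Zero-padding interpolates the spectrum (finer frequency grid)
but does NOT improve the true spectral resolution (ability to resolve close frequencies).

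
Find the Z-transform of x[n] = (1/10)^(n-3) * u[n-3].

Time-shifting property: if X(z) = Z{x[n]}, then Z{x[n-d]} = z^(-d) * X(z)
X(z) = z/(z - 1/10) for x[n] = (1/10)^n * u[n]
Z{x[n-3]} = z^(-3) * z/(z - 1/10) = z^(-2)/(z - 1/10)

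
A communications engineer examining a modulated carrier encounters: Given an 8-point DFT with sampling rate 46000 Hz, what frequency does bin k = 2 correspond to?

The frequency of DFT bin k is: f_k = k * f_s / N
f_2 = 2 * 46000 / 8 = 11500 Hz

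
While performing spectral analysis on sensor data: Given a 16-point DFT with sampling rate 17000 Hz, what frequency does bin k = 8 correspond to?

The frequency of DFT bin k is: f_k = k * f_s / N
f_8 = 8 * 17000 / 16 = 8500 Hz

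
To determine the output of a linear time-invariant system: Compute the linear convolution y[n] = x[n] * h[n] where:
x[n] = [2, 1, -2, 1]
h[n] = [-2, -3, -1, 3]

y[n] = sum_k x[k]*h[n-k]. Output length = len(x) + len(h) - 1 = 4 + 4 - 1 = 7.
y[0] = 2*-2 = -4
y[1] = 1*-2 + 2*-3 = -8
y[2] = -2*-2 + 1*-3 + 2*-1 = -1
y[3] = 1*-2 + -2*-3 + 1*-1 + 2*3 = 9
y[4] = 1*-3 + -2*-1 + 1*3 = 2
y[5] = 1*-1 + -2*3 = -7
y[6] = 1*3 = 3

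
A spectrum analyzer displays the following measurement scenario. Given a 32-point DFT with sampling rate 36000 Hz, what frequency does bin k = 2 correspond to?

The frequency of DFT bin k is: f_k = k * f_s / N
f_2 = 2 * 36000 / 32 = 2250 Hz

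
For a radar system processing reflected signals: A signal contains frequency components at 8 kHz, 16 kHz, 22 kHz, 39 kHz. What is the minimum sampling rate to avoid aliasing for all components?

The highest frequency component is f_max = 39 kHz.
Nyquist rate = 2 * f_max = 2 * 39 kHz = 78 kHz.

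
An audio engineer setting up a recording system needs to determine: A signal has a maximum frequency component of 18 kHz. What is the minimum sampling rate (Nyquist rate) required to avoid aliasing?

By the Nyquist-Shannon sampling theorem,
the minimum sampling rate (Nyquist rate) must be at least 2 * f_max.
Nyquist rate = 2 * 18 kHz = 36 kHz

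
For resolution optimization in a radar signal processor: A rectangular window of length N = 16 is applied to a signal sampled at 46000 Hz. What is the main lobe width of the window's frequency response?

For a rectangular window of length N,
the main lobe width in frequency is 2*f_s/N.
= 2*46000/16 = 5750 Hz
This determines the minimum frequency separation for resolving two sinusoids.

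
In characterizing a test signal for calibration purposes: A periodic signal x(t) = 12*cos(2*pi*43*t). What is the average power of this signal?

Average power of A*cos(wt) is A^2/2.
P = 12^2 / 2 = 144/2 = 72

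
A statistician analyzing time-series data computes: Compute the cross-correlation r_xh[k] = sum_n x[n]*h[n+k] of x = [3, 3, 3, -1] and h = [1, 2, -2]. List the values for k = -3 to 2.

Both sequences indexed from 0 and zero outside their support.
Lags with overlap: k = -3 to 2.
  r_xh[-3] = x[3]*h[0] = -1
  r_xh[-2] = x[2]*h[0] + x[3]*h[1] = 1
  r_xh[-1] = x[1]*h[0] + x[2]*h[1] + x[3]*h[2] = 11
  r_xh[0] = x[0]*h[0] + x[1]*h[1] + x[2]*h[2] = 3
  r_xh[1] = x[0]*h[1] + x[1]*h[2] = 0
  r_xh[2] = x[0]*h[2] = -6
r_xh = [-1, 1, 11, 3, 0, -6] (for k = -3, ..., 2)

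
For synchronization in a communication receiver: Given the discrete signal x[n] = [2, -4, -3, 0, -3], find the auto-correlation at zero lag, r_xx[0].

The auto-correlation at zero lag r_xx[0] equals the signal energy.
r_xx[0] = sum of x[n]^2 = 2^2 + (-4)^2 + (-3)^2 + 0^2 + (-3)^2
= 4 + 16 + 9 + 0 + 9 = 38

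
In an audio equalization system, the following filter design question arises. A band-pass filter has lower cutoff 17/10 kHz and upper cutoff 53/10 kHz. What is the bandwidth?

Bandwidth = f_high - f_low
= 53/10 kHz - 17/10 kHz = 18/5 kHz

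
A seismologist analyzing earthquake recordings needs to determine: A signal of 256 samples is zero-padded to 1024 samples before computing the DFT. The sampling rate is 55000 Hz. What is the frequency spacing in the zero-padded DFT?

Original DFT: N = 256, resolution = f_s/N = 55000/256 = 6875/32 Hz
Zero-padded DFT: N = 1024, resolution = f_s/N = 55000/1024 = 6875/128 Hz
Zero-padding interpolates the spectrum (finer frequency grid)
but does NOT improve the true spectral resolution (ability to resolve close frequencies).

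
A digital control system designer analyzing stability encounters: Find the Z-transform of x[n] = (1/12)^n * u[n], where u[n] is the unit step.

The Z-transform of a^n * u[n] is z/(z-a) for |z| > |a|.
Here a = 1/12, so X(z) = z/(z - (1/12)) = 12z/(12z - 1)
ROC: |z| > 1/12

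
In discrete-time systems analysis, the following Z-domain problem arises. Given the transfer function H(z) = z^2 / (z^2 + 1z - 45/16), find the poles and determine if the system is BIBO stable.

Poles are roots of the denominator: z^2 + 1z - 45/16 = 0.
Quadratic formula: z = [-(1) +/- sqrt((1)^2 - 4*(-45/16))] / 2
Discriminant = 1 + 45/4 = 49/4; sqrt = 7/2.
z = (-1 +/- 7/2) / 2 => z = 5/4 or z = -9/4.
|p1| = 9/4, |p2| = 5/4.
For BIBO stability, all poles must lie inside the unit circle (|p| < 1).
System is UNSTABLE since at least one |p| >= 1.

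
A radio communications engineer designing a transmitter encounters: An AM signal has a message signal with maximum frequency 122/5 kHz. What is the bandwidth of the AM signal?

In AM (double-sideband), the bandwidth is twice the message frequency.
BW = 2 * f_m = 2 * 122/5 kHz = 244/5 kHz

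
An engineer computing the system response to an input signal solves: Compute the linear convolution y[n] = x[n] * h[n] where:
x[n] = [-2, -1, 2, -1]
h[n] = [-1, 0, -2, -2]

y[n] = sum_k x[k]*h[n-k]. Output length = len(x) + len(h) - 1 = 4 + 4 - 1 = 7.
y[0] = -2*-1 = 2
y[1] = -1*-1 + -2*0 = 1
y[2] = 2*-1 + -1*0 + -2*-2 = 2
y[3] = -1*-1 + 2*0 + -1*-2 + -2*-2 = 7
y[4] = -1*0 + 2*-2 + -1*-2 = -2
y[5] = -1*-2 + 2*-2 = -2
y[6] = -1*-2 = 2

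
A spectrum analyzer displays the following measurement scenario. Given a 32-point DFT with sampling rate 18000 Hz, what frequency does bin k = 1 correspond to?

The frequency of DFT bin k is: f_k = k * f_s / N
f_1 = 1 * 18000 / 32 = 1125/2 Hz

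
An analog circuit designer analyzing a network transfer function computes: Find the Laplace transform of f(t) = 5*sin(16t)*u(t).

Standard pair: sin(wt)*u(t) <-> w/(s^2+w^2)
With w = 16: L{5*sin(16t)*u(t)} = 80/(s^2+256)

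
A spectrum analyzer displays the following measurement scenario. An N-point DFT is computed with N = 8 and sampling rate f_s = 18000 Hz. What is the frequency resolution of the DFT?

DFT frequency resolution = f_s / N
= 18000 / 8 = 2250 Hz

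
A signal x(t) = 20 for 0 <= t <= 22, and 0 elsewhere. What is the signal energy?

Energy = integral of |x(t)|^2 dt over the signal duration
= 20^2 * 22 = 400 * 22 = 8800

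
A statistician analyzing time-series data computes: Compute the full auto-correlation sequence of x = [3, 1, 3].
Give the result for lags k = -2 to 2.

r_xx[k] = sum_m x[m]*x[m+k], indexed from 0, for k = -2 to 2:
  r_xx[-2] = x[2]*x[0] = 9
  r_xx[-1] = x[1]*x[0] + x[2]*x[1] = 6
  r_xx[0] = x[0]*x[0] + x[1]*x[1] + x[2]*x[2] = 19
  r_xx[1] = x[0]*x[1] + x[1]*x[2] = 6
  r_xx[2] = x[0]*x[2] = 9
r_xx = [9, 6, 19, 6, 9]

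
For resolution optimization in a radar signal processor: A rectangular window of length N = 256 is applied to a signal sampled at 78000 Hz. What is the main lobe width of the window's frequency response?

For a rectangular window of length N,
the main lobe width in frequency is 2*f_s/N.
= 2*78000/256 = 4875/8 Hz
This determines the minimum frequency separation for resolving two sinusoids.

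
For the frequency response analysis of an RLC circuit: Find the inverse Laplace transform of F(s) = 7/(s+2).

Standard pair: k/(s+a) <-> k*e^(-at)*u(t)
With k=7, a=2: f(t) = 7*e^(-2t)*u(t)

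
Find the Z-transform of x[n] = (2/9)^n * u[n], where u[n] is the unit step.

The Z-transform of a^n * u[n] is z/(z-a) for |z| > |a|.
Here a = 2/9, so X(z) = z/(z - (2/9)) = 9z/(9z - 2)
ROC: |z| > 2/9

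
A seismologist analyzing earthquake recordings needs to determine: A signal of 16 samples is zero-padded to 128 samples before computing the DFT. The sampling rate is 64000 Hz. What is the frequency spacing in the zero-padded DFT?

Original DFT: N = 16, resolution = f_s/N = 64000/16 = 4000 Hz
Zero-padded DFT: N = 128, resolution = f_s/N = 64000/128 = 500 Hz
Zero-padding interpolates the spectrum (finer frequency grid)
but does NOT improve the true spectral resolution (ability to resolve close frequencies).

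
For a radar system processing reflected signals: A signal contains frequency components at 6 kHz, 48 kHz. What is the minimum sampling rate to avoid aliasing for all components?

The highest frequency component is f_max = 48 kHz.
Nyquist rate = 2 * f_max = 2 * 48 kHz = 96 kHz.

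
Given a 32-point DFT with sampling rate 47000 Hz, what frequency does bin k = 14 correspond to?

The frequency of DFT bin k is: f_k = k * f_s / N
f_14 = 14 * 47000 / 32 = 41125/2 Hz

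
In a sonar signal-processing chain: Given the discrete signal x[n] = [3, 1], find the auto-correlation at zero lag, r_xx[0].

The auto-correlation at zero lag r_xx[0] equals the signal energy.
r_xx[0] = sum of x[n]^2 = 3^2 + 1^2
= 9 + 1 = 10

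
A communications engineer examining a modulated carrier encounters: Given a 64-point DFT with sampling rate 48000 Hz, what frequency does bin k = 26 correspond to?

The frequency of DFT bin k is: f_k = k * f_s / N
f_26 = 26 * 48000 / 64 = 19500 Hz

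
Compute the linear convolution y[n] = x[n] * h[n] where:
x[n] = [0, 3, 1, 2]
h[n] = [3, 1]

y[n] = sum_k x[k]*h[n-k]. Output length = len(x) + len(h) - 1 = 4 + 2 - 1 = 5.
y[0] = 0*3 = 0
y[1] = 3*3 + 0*1 = 9
y[2] = 1*3 + 3*1 = 6
y[3] = 2*3 + 1*1 = 7
y[4] = 2*1 = 2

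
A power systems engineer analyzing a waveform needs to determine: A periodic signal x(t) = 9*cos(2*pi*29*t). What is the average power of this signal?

Average power of A*cos(wt) is A^2/2.
P = 9^2 / 2 = 81/2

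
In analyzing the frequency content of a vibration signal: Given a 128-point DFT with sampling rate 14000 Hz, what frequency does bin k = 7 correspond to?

The frequency of DFT bin k is: f_k = k * f_s / N
f_7 = 7 * 14000 / 128 = 6125/8 Hz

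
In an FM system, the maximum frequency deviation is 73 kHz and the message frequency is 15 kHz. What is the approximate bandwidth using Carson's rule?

Carson's rule: BW = 2*(delta_f + f_m)
= 2*(73 + 15) kHz = 176 kHz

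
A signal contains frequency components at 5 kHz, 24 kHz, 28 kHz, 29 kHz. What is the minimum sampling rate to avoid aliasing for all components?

The highest frequency component is f_max = 29 kHz.
Nyquist rate = 2 * f_max = 2 * 29 kHz = 58 kHz.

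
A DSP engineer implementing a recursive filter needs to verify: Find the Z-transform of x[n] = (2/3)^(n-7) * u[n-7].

Time-shifting property: if X(z) = Z{x[n]}, then Z{x[n-d]} = z^(-d) * X(z)
X(z) = z/(z - 2/3) for x[n] = (2/3)^n * u[n]
Z{x[n-7]} = z^(-7) * z/(z - 2/3) = z^(-6)/(z - 2/3)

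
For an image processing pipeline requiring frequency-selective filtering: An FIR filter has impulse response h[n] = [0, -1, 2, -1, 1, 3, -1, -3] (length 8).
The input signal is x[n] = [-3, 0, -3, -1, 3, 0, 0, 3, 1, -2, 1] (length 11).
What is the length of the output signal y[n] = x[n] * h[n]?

For linear convolution, the output length is:
len(y) = len(x) + len(h) - 1 = 11 + 8 - 1 = 18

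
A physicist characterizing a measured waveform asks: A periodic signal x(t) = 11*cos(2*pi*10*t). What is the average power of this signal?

Average power of A*cos(wt) is A^2/2.
P = 11^2 / 2 = 121/2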